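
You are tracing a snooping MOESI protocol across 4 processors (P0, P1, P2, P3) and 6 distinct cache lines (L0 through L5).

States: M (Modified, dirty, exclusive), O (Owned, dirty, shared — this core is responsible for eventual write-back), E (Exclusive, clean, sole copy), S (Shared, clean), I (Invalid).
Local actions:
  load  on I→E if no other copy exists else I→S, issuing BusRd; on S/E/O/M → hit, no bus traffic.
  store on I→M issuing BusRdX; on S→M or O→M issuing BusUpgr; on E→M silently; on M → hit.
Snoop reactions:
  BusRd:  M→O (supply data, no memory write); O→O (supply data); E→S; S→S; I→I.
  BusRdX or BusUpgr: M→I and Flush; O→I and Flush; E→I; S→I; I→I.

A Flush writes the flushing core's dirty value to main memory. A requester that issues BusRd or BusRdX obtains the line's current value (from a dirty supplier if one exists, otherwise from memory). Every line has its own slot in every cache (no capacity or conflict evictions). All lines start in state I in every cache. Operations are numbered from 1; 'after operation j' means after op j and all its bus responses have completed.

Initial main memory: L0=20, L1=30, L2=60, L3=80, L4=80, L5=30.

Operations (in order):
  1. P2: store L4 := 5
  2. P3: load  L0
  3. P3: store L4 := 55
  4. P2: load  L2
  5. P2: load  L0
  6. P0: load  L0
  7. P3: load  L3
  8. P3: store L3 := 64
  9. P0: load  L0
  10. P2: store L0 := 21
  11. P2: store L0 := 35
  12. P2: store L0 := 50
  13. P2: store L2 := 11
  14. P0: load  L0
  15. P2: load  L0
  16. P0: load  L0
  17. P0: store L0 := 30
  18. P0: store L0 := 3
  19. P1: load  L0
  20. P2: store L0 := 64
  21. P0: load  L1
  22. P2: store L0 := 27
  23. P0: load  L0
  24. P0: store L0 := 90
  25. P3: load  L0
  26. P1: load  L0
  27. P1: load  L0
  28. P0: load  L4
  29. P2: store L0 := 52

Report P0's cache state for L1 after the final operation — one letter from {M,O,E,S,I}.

state = E

1. P2: store L4 := 5  bus=[BusRdX]  L4: P0=I P1=I P2=M P3=I  mem[L4]=80
2. P3: load  L0  bus=[BusRd]  L0: P0=I P1=I P2=I P3=E  mem[L0]=20
3. P3: store L4 := 55  bus=[BusRdX,Flush]  L4: P0=I P1=I P2=I P3=M  mem[L4]=5
4. P2: load  L2  bus=[BusRd]  L2: P0=I P1=I P2=E P3=I  mem[L2]=60
5. P2: load  L0  bus=[BusRd]  L0: P0=I P1=I P2=S P3=S  mem[L0]=20
6. P0: load  L0  bus=[BusRd]  L0: P0=S P1=I P2=S P3=S  mem[L0]=20
7. P3: load  L3  bus=[BusRd]  L3: P0=I P1=I P2=I P3=E  mem[L3]=80
8. P3: store L3 := 64  bus=[-]  L3: P0=I P1=I P2=I P3=M  mem[L3]=80
9. P0: load  L0  bus=[-]  L0: P0=S P1=I P2=S P3=S  mem[L0]=20
10. P2: store L0 := 21  bus=[BusUpgr]  L0: P0=I P1=I P2=M P3=I  mem[L0]=20
11. P2: store L0 := 35  bus=[-]  L0: P0=I P1=I P2=M P3=I  mem[L0]=20
12. P2: store L0 := 50  bus=[-]  L0: P0=I P1=I P2=M P3=I  mem[L0]=20
13. P2: store L2 := 11  bus=[-]  L2: P0=I P1=I P2=M P3=I  mem[L2]=60
14. P0: load  L0  bus=[BusRd]  L0: P0=S P1=I P2=O P3=I  mem[L0]=20
15. P2: load  L0  bus=[-]  L0: P0=S P1=I P2=O P3=I  mem[L0]=20
16. P0: load  L0  bus=[-]  L0: P0=S P1=I P2=O P3=I  mem[L0]=20
17. P0: store L0 := 30  bus=[BusUpgr,Flush]  L0: P0=M P1=I P2=I P3=I  mem[L0]=50
18. P0: store L0 := 3  bus=[-]  L0: P0=M P1=I P2=I P3=I  mem[L0]=50
19. P1: load  L0  bus=[BusRd]  L0: P0=O P1=S P2=I P3=I  mem[L0]=50
20. P2: store L0 := 64  bus=[BusRdX,Flush]  L0: P0=I P1=I P2=M P3=I  mem[L0]=3
21. P0: load  L1  bus=[BusRd]  L1: P0=E P1=I P2=I P3=I  mem[L1]=30
22. P2: store L0 := 27  bus=[-]  L0: P0=I P1=I P2=M P3=I  mem[L0]=3
23. P0: load  L0  bus=[BusRd]  L0: P0=S P1=I P2=O P3=I  mem[L0]=3
24. P0: store L0 := 90  bus=[BusUpgr,Flush]  L0: P0=M P1=I P2=I P3=I  mem[L0]=27
25. P3: load  L0  bus=[BusRd]  L0: P0=O P1=I P2=I P3=S  mem[L0]=27
26. P1: load  L0  bus=[BusRd]  L0: P0=O P1=S P2=I P3=S  mem[L0]=27
27. P1: load  L0  bus=[-]  L0: P0=O P1=S P2=I P3=S  mem[L0]=27
28. P0: load  L4  bus=[BusRd]  L4: P0=S P1=I P2=I P3=O  mem[L4]=5
29. P2: store L0 := 52  bus=[BusRdX,Flush]  L0: P0=I P1=I P2=M P3=I  mem[L0]=90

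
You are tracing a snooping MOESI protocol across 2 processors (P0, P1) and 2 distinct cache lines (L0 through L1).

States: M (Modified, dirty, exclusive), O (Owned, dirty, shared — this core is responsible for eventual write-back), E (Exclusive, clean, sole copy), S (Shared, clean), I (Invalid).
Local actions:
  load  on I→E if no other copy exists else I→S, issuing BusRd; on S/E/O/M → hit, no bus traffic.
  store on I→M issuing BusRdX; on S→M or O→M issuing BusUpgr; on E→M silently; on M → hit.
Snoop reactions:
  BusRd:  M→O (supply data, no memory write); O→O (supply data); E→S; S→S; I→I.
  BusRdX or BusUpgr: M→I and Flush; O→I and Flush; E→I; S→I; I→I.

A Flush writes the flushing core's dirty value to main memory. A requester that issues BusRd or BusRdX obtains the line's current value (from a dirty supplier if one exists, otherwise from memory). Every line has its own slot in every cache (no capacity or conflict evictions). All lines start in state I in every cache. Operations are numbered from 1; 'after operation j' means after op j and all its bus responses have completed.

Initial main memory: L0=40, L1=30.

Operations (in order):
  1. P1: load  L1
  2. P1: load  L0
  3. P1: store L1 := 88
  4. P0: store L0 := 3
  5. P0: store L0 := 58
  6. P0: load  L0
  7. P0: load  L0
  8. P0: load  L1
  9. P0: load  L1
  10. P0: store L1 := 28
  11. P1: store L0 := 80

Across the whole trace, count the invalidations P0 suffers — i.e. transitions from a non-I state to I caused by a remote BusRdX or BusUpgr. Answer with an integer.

invalidations = 1

[1] P1: load  L1 | P0:I, P1:E(30) | bus: BusRd
[2] P1: load  L0 | P0:I, P1:E(40) | bus: BusRd
[3] P1: store L1 := 88 | P0:I, P1:M(88) | bus: none
[4] P0: store L0 := 3 | P0:M(3), P1:I | bus: BusRdX
[5] P0: store L0 := 58 | P0:M(58), P1:I | bus: none
[6] P0: load  L0 | P0:M(58), P1:I | bus: none
[7] P0: load  L0 | P0:M(58), P1:I | bus: none
[8] P0: load  L1 | P0:S(88), P1:O(88) | bus: BusRd
[9] P0: load  L1 | P0:S(88), P1:O(88) | bus: none
[10] P0: store L1 := 28 | P0:M(28), P1:I | bus: BusUpgr,Flush
[11] P1: store L0 := 80 | P0:I, P1:M(80) | bus: BusRdX,Flush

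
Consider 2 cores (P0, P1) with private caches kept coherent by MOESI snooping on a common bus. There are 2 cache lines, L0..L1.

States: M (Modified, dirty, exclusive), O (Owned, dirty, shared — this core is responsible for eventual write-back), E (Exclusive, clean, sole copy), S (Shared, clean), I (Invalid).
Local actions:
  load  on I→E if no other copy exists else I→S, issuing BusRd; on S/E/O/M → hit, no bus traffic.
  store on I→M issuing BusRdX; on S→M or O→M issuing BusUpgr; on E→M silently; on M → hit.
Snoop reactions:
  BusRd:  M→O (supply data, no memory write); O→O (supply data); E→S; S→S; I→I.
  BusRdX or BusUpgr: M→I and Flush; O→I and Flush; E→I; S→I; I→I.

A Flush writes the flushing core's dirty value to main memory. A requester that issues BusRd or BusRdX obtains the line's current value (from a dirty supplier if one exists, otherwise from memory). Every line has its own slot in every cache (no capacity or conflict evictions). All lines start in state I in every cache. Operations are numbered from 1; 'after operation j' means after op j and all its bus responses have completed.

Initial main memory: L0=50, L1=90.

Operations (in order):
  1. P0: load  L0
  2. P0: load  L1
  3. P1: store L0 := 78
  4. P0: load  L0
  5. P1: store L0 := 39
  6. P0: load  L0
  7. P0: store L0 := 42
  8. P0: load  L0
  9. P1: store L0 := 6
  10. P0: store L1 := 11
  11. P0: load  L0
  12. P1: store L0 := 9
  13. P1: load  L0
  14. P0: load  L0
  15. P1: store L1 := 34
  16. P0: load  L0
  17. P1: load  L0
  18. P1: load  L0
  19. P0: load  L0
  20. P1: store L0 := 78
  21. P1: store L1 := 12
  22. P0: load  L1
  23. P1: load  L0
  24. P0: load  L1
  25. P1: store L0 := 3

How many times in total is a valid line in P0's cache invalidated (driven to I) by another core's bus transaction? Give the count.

step 1: P0: load  L0  ⟶  EI  (L0)  txn=BusRd  M[L0]=50
step 2: P0: load  L1  ⟶  EI  (L1)  txn=BusRd  M[L1]=90
step 3: P1: store L0 := 78  ⟶  IM  (L0)  txn=BusRdX  M[L0]=50
step 4: P0: load  L0  ⟶  SO  (L0)  txn=BusRd  M[L0]=50
step 5: P1: store L0 := 39  ⟶  IM  (L0)  txn=BusUpgr  M[L0]=50
step 6: P0: load  L0  ⟶  SO  (L0)  txn=BusRd  M[L0]=50
step 7: P0: store L0 := 42  ⟶  MI  (L0)  txn=BusUpgr+Flush  M[L0]=39
step 8: P0: load  L0  ⟶  MI  (L0)  txn=∅  M[L0]=39
step 9: P1: store L0 := 6  ⟶  IM  (L0)  txn=BusRdX+Flush  M[L0]=42
step 10: P0: store L1 := 11  ⟶  MI  (L1)  txn=∅  M[L1]=90
step 11: P0: load  L0  ⟶  SO  (L0)  txn=BusRd  M[L0]=42
step 12: P1: store L0 := 9  ⟶  IM  (L0)  txn=BusUpgr  M[L0]=42
step 13: P1: load  L0  ⟶  IM  (L0)  txn=∅  M[L0]=42
step 14: P0: load  L0  ⟶  SO  (L0)  txn=BusRd  M[L0]=42
step 15: P1: store L1 := 34  ⟶  IM  (L1)  txn=BusRdX+Flush  M[L1]=11
step 16: P0: load  L0  ⟶  SO  (L0)  txn=∅  M[L0]=42
step 17: P1: load  L0  ⟶  SO  (L0)  txn=∅  M[L0]=42
step 18: P1: load  L0  ⟶  SO  (L0)  txn=∅  M[L0]=42
step 19: P0: load  L0  ⟶  SO  (L0)  txn=∅  M[L0]=42
step 20: P1: store L0 := 78  ⟶  IM  (L0)  txn=BusUpgr  M[L0]=42
step 21: P1: store L1 := 12  ⟶  IM  (L1)  txn=∅  M[L1]=11
step 22: P0: load  L1  ⟶  SO  (L1)  txn=BusRd  M[L1]=11
step 23: P1: load  L0  ⟶  IM  (L0)  txn=∅  M[L0]=42
step 24: P0: load  L1  ⟶  SO  (L1)  txn=∅  M[L1]=11
step 25: P1: store L0 := 3  ⟶  IM  (L0)  txn=∅  M[L0]=42

invalidations = 6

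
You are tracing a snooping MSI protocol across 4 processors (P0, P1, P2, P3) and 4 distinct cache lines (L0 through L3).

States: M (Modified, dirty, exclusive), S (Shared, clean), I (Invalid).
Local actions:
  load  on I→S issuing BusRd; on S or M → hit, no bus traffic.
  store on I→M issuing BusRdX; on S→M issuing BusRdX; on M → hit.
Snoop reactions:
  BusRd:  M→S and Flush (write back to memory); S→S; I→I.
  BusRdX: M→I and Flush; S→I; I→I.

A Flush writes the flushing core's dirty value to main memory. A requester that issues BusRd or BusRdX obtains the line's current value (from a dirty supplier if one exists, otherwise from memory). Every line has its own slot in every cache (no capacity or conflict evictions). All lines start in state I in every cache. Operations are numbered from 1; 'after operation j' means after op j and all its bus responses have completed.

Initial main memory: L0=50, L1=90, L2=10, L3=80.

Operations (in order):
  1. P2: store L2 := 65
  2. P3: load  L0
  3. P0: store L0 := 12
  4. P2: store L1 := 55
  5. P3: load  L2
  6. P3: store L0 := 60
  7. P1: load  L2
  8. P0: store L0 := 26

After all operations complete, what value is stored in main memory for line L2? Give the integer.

step 1: P2: store L2 := 65  ⟶  IIMI  (L2)  txn=BusRdX  M[L2]=10
step 2: P3: load  L0  ⟶  IIIS  (L0)  txn=BusRd  M[L0]=50
step 3: P0: store L0 := 12  ⟶  MIII  (L0)  txn=BusRdX  M[L0]=50
step 4: P2: store L1 := 55  ⟶  IIMI  (L1)  txn=BusRdX  M[L1]=90
step 5: P3: load  L2  ⟶  IISS  (L2)  txn=BusRd+Flush  M[L2]=65
step 6: P3: store L0 := 60  ⟶  IIIM  (L0)  txn=BusRdX+Flush  M[L0]=12
step 7: P1: load  L2  ⟶  ISSS  (L2)  txn=BusRd  M[L2]=65
step 8: P0: store L0 := 26  ⟶  MIII  (L0)  txn=BusRdX+Flush  M[L0]=60

memory[L2] = 65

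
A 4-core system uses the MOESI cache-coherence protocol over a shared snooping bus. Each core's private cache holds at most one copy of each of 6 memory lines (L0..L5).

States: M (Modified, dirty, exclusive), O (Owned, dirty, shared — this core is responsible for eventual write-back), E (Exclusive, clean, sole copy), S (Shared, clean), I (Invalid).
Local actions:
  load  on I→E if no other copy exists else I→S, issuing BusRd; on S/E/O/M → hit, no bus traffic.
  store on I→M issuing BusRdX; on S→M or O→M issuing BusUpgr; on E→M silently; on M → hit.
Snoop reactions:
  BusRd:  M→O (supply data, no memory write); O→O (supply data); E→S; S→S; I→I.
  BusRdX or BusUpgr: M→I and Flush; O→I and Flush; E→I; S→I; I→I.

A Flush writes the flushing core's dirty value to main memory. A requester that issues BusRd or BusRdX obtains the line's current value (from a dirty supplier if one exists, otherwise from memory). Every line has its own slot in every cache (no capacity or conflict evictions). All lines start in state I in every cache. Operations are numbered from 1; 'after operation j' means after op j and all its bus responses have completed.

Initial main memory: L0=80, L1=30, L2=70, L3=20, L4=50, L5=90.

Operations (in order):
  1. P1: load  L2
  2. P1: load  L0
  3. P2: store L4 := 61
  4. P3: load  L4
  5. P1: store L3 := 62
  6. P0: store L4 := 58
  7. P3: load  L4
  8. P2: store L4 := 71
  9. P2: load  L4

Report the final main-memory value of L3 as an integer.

[1] P1: load  L2 | P0:I, P1:E(70), P2:I, P3:I | bus: BusRd
[2] P1: load  L0 | P0:I, P1:E(80), P2:I, P3:I | bus: BusRd
[3] P2: store L4 := 61 | P0:I, P1:I, P2:M(61), P3:I | bus: BusRdX
[4] P3: load  L4 | P0:I, P1:I, P2:O(61), P3:S(61) | bus: BusRd
[5] P1: store L3 := 62 | P0:I, P1:M(62), P2:I, P3:I | bus: BusRdX
[6] P0: store L4 := 58 | P0:M(58), P1:I, P2:I, P3:I | bus: BusRdX,Flush
[7] P3: load  L4 | P0:O(58), P1:I, P2:I, P3:S(58) | bus: BusRd
[8] P2: store L4 := 71 | P0:I, P1:I, P2:M(71), P3:I | bus: BusRdX,Flush
[9] P2: load  L4 | P0:I, P1:I, P2:M(71), P3:I | bus: none

memory[L3] = 20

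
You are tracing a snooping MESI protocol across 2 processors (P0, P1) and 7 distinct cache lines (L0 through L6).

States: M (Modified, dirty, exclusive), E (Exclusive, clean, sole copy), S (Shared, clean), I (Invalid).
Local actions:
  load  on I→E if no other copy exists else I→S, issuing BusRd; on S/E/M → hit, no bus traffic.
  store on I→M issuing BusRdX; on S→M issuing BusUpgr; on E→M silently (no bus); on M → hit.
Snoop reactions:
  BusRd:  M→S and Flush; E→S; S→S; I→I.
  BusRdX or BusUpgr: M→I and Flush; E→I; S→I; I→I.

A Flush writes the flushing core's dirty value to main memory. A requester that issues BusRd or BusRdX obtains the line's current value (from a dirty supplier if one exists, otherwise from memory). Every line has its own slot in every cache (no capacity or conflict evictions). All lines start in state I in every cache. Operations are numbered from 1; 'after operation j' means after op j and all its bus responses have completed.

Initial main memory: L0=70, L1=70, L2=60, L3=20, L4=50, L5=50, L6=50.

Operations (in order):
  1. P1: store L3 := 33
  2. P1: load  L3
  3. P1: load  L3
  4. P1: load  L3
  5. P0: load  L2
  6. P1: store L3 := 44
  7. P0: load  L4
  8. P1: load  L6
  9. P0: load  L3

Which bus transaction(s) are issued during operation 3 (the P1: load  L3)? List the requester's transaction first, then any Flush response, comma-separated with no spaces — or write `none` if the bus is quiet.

bus = none

  op1 P1: store L3 := 33 → I/M on L3; bus BusRdX; mem=20
  op2 P1: load  L3 → I/M on L3; bus (none); mem=20
  op3 P1: load  L3 → I/M on L3; bus (none); mem=20
  op4 P1: load  L3 → I/M on L3; bus (none); mem=20
  op5 P0: load  L2 → E/I on L2; bus BusRd; mem=60
  op6 P1: store L3 := 44 → I/M on L3; bus (none); mem=20
  op7 P0: load  L4 → E/I on L4; bus BusRd; mem=50
  op8 P1: load  L6 → I/E on L6; bus BusRd; mem=50
  op9 P0: load  L3 → S/S on L3; bus BusRd Flush; mem=44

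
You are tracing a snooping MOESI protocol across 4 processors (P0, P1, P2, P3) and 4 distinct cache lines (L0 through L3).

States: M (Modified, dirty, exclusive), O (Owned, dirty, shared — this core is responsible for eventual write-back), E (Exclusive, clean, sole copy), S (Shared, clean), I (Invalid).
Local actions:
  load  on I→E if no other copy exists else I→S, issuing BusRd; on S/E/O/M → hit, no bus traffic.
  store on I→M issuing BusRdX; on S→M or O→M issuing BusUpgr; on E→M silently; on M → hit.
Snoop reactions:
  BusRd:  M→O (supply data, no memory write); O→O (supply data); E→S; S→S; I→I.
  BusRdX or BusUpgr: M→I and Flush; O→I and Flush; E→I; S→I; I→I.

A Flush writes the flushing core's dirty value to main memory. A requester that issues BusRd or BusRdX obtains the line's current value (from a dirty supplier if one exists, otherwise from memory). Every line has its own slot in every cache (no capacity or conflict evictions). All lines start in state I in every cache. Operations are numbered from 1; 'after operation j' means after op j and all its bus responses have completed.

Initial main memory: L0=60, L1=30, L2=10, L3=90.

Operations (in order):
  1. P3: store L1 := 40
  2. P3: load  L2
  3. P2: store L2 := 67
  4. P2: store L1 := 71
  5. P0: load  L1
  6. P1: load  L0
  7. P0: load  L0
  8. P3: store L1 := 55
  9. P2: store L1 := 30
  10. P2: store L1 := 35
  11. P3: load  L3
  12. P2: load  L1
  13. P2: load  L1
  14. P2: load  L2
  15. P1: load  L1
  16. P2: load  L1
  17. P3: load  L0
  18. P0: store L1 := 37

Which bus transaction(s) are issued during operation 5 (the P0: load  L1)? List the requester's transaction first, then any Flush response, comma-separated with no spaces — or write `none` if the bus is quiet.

bus = BusRd

step 1: P3: store L1 := 40  ⟶  IIIM  (L1)  txn=BusRdX  M[L1]=30
step 2: P3: load  L2  ⟶  IIIE  (L2)  txn=BusRd  M[L2]=10
step 3: P2: store L2 := 67  ⟶  IIMI  (L2)  txn=BusRdX  M[L2]=10
step 4: P2: store L1 := 71  ⟶  IIMI  (L1)  txn=BusRdX+Flush  M[L1]=40
step 5: P0: load  L1  ⟶  SIOI  (L1)  txn=BusRd  M[L1]=40
step 6: P1: load  L0  ⟶  IEII  (L0)  txn=BusRd  M[L0]=60
step 7: P0: load  L0  ⟶  SSII  (L0)  txn=BusRd  M[L0]=60
step 8: P3: store L1 := 55  ⟶  IIIM  (L1)  txn=BusRdX+Flush  M[L1]=71
step 9: P2: store L1 := 30  ⟶  IIMI  (L1)  txn=BusRdX+Flush  M[L1]=55
step 10: P2: store L1 := 35  ⟶  IIMI  (L1)  txn=∅  M[L1]=55
step 11: P3: load  L3  ⟶  IIIE  (L3)  txn=BusRd  M[L3]=90
step 12: P2: load  L1  ⟶  IIMI  (L1)  txn=∅  M[L1]=55
step 13: P2: load  L1  ⟶  IIMI  (L1)  txn=∅  M[L1]=55
step 14: P2: load  L2  ⟶  IIMI  (L2)  txn=∅  M[L2]=10
step 15: P1: load  L1  ⟶  ISOI  (L1)  txn=BusRd  M[L1]=55
step 16: P2: load  L1  ⟶  ISOI  (L1)  txn=∅  M[L1]=55
step 17: P3: load  L0  ⟶  SSIS  (L0)  txn=BusRd  M[L0]=60
step 18: P0: store L1 := 37  ⟶  MIII  (L1)  txn=BusRdX+Flush  M[L1]=35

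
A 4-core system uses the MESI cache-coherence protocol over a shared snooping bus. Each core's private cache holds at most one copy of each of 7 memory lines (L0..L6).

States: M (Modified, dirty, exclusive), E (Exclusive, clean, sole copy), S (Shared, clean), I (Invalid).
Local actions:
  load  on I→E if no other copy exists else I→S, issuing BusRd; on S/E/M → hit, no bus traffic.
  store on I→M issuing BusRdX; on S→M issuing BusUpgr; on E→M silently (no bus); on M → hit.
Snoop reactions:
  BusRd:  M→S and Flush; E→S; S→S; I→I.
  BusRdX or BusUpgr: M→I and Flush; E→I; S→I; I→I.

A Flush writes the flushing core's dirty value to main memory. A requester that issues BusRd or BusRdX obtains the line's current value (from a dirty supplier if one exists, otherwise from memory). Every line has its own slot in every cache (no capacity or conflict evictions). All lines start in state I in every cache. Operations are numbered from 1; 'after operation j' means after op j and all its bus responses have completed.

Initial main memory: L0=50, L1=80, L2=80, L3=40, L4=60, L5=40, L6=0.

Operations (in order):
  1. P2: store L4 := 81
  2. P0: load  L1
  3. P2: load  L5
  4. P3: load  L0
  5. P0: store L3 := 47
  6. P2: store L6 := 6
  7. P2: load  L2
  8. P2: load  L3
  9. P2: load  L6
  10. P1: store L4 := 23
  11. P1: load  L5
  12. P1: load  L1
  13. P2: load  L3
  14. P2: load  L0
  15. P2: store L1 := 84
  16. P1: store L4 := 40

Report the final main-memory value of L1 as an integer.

memory[L1] = 80

[1] P2: store L4 := 81 | P0:I, P1:I, P2:M(81), P3:I | bus: BusRdX
[2] P0: load  L1 | P0:E(80), P1:I, P2:I, P3:I | bus: BusRd
[3] P2: load  L5 | P0:I, P1:I, P2:E(40), P3:I | bus: BusRd
[4] P3: load  L0 | P0:I, P1:I, P2:I, P3:E(50) | bus: BusRd
[5] P0: store L3 := 47 | P0:M(47), P1:I, P2:I, P3:I | bus: BusRdX
[6] P2: store L6 := 6 | P0:I, P1:I, P2:M(6), P3:I | bus: BusRdX
[7] P2: load  L2 | P0:I, P1:I, P2:E(80), P3:I | bus: BusRd
[8] P2: load  L3 | P0:S(47), P1:I, P2:S(47), P3:I | bus: BusRd,Flush
[9] P2: load  L6 | P0:I, P1:I, P2:M(6), P3:I | bus: none
[10] P1: store L4 := 23 | P0:I, P1:M(23), P2:I, P3:I | bus: BusRdX,Flush
[11] P1: load  L5 | P0:I, P1:S(40), P2:S(40), P3:I | bus: BusRd
[12] P1: load  L1 | P0:S(80), P1:S(80), P2:I, P3:I | bus: BusRd
[13] P2: load  L3 | P0:S(47), P1:I, P2:S(47), P3:I | bus: none
[14] P2: load  L0 | P0:I, P1:I, P2:S(50), P3:S(50) | bus: BusRd
[15] P2: store L1 := 84 | P0:I, P1:I, P2:M(84), P3:I | bus: BusRdX
[16] P1: store L4 := 40 | P0:I, P1:M(40), P2:I, P3:I | bus: none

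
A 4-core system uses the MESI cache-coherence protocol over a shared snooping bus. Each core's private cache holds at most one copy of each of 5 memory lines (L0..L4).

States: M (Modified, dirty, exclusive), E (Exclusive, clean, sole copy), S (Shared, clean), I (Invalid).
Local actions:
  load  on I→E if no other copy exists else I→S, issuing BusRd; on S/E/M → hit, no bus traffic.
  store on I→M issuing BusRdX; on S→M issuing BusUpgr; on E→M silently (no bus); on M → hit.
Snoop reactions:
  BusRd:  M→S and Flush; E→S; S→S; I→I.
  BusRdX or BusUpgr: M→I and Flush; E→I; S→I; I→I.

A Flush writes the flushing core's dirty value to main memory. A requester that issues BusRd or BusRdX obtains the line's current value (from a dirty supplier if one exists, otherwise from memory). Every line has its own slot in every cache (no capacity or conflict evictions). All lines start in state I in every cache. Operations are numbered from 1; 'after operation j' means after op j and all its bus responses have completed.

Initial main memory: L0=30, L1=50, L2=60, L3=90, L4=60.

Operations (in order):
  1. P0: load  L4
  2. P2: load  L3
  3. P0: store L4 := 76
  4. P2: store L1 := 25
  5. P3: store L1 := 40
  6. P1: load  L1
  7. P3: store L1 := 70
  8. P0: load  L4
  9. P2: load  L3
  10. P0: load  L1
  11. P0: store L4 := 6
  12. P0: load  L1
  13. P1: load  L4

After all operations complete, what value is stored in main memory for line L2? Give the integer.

[1] P0: load  L4 | P0:E(60), P1:I, P2:I, P3:I | bus: BusRd
[2] P2: load  L3 | P0:I, P1:I, P2:E(90), P3:I | bus: BusRd
[3] P0: store L4 := 76 | P0:M(76), P1:I, P2:I, P3:I | bus: none
[4] P2: store L1 := 25 | P0:I, P1:I, P2:M(25), P3:I | bus: BusRdX
[5] P3: store L1 := 40 | P0:I, P1:I, P2:I, P3:M(40) | bus: BusRdX,Flush
[6] P1: load  L1 | P0:I, P1:S(40), P2:I, P3:S(40) | bus: BusRd,Flush
[7] P3: store L1 := 70 | P0:I, P1:I, P2:I, P3:M(70) | bus: BusUpgr
[8] P0: load  L4 | P0:M(76), P1:I, P2:I, P3:I | bus: none
[9] P2: load  L3 | P0:I, P1:I, P2:E(90), P3:I | bus: none
[10] P0: load  L1 | P0:S(70), P1:I, P2:I, P3:S(70) | bus: BusRd,Flush
[11] P0: store L4 := 6 | P0:M(6), P1:I, P2:I, P3:I | bus: none
[12] P0: load  L1 | P0:S(70), P1:I, P2:I, P3:S(70) | bus: none
[13] P1: load  L4 | P0:S(6), P1:S(6), P2:I, P3:I | bus: BusRd,Flush

memory[L2] = 60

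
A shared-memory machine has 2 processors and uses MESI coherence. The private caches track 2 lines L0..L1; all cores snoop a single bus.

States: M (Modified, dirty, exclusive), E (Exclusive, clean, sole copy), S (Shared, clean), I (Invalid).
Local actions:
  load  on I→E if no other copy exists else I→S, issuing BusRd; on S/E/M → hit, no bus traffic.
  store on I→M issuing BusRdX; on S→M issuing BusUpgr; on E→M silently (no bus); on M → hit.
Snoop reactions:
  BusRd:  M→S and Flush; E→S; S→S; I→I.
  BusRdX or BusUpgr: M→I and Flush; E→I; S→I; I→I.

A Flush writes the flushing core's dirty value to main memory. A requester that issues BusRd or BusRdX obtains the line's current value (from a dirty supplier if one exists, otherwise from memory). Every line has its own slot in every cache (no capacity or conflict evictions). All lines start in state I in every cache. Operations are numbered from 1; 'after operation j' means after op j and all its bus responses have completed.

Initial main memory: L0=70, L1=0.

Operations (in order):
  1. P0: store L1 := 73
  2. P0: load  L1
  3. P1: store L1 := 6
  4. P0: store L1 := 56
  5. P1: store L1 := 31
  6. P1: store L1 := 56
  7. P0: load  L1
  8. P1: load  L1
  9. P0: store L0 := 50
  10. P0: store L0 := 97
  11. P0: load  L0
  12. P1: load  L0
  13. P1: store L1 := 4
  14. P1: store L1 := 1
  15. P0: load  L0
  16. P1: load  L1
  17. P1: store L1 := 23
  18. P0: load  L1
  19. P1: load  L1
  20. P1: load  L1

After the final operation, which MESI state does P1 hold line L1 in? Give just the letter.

state = S

[1] P0: store L1 := 73 | P0:M(73), P1:I | bus: BusRdX
[2] P0: load  L1 | P0:M(73), P1:I | bus: none
[3] P1: store L1 := 6 | P0:I, P1:M(6) | bus: BusRdX,Flush
[4] P0: store L1 := 56 | P0:M(56), P1:I | bus: BusRdX,Flush
[5] P1: store L1 := 31 | P0:I, P1:M(31) | bus: BusRdX,Flush
[6] P1: store L1 := 56 | P0:I, P1:M(56) | bus: none
[7] P0: load  L1 | P0:S(56), P1:S(56) | bus: BusRd,Flush
[8] P1: load  L1 | P0:S(56), P1:S(56) | bus: none
[9] P0: store L0 := 50 | P0:M(50), P1:I | bus: BusRdX
[10] P0: store L0 := 97 | P0:M(97), P1:I | bus: none
[11] P0: load  L0 | P0:M(97), P1:I | bus: none
[12] P1: load  L0 | P0:S(97), P1:S(97) | bus: BusRd,Flush
[13] P1: store L1 := 4 | P0:I, P1:M(4) | bus: BusUpgr
[14] P1: store L1 := 1 | P0:I, P1:M(1) | bus: none
[15] P0: load  L0 | P0:S(97), P1:S(97) | bus: none
[16] P1: load  L1 | P0:I, P1:M(1) | bus: none
[17] P1: store L1 := 23 | P0:I, P1:M(23) | bus: none
[18] P0: load  L1 | P0:S(23), P1:S(23) | bus: BusRd,Flush
[19] P1: load  L1 | P0:S(23), P1:S(23) | bus: none
[20] P1: load  L1 | P0:S(23), P1:S(23) | bus: none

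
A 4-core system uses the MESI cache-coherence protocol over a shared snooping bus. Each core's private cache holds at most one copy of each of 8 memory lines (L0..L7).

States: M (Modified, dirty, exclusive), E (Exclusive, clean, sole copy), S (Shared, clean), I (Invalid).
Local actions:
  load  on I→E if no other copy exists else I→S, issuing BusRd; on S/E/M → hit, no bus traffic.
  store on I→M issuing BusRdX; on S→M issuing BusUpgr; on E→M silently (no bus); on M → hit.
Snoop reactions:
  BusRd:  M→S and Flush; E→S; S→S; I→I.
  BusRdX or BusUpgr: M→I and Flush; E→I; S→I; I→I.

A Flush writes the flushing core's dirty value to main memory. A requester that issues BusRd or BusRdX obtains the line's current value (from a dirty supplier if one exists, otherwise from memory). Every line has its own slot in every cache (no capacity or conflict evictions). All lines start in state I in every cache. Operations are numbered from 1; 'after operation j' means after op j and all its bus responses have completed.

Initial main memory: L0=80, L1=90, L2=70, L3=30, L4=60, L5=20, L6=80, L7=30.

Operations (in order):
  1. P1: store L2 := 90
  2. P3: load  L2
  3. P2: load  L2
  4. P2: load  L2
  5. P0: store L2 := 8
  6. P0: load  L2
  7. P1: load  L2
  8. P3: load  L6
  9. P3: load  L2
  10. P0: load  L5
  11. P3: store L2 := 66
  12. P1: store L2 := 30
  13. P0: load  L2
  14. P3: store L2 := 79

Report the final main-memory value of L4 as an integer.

  op1 P1: store L2 := 90 → I/M/I/I on L2; bus BusRdX; mem=70
  op2 P3: load  L2 → I/S/I/S on L2; bus BusRd Flush; mem=90
  op3 P2: load  L2 → I/S/S/S on L2; bus BusRd; mem=90
  op4 P2: load  L2 → I/S/S/S on L2; bus (none); mem=90
  op5 P0: store L2 := 8 → M/I/I/I on L2; bus BusRdX; mem=90
  op6 P0: load  L2 → M/I/I/I on L2; bus (none); mem=90
  op7 P1: load  L2 → S/S/I/I on L2; bus BusRd Flush; mem=8
  op8 P3: load  L6 → I/I/I/E on L6; bus BusRd; mem=80
  op9 P3: load  L2 → S/S/I/S on L2; bus BusRd; mem=8
  op10 P0: load  L5 → E/I/I/I on L5; bus BusRd; mem=20
  op11 P3: store L2 := 66 → I/I/I/M on L2; bus BusUpgr; mem=8
  op12 P1: store L2 := 30 → I/M/I/I on L2; bus BusRdX Flush; mem=66
  op13 P0: load  L2 → S/S/I/I on L2; bus BusRd Flush; mem=30
  op14 P3: store L2 := 79 → I/I/I/M on L2; bus BusRdX; mem=30

memory[L4] = 60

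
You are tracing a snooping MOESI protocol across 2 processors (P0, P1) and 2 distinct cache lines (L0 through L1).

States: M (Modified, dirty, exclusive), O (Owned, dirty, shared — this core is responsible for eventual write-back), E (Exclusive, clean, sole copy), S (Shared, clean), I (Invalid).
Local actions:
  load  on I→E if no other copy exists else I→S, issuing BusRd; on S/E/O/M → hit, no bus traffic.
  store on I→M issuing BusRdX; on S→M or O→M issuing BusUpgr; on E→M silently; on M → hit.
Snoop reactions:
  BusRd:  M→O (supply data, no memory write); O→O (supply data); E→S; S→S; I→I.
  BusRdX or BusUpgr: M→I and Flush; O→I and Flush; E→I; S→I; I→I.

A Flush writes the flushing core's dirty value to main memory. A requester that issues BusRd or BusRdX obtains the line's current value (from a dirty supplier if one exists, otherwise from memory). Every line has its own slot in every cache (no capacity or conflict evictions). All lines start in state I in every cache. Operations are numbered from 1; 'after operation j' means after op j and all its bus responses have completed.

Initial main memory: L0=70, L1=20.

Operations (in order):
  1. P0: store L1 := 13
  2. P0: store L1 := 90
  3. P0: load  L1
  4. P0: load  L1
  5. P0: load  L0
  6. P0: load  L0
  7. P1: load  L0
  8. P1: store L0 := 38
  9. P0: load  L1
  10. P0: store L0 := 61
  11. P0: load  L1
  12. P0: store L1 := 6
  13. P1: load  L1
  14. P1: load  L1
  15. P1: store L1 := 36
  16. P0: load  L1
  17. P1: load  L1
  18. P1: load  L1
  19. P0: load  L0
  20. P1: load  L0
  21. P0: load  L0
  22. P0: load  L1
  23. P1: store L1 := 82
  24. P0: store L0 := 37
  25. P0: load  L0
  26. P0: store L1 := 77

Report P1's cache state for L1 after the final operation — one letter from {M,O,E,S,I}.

state = I

[1] P0: store L1 := 13 | P0:M(13), P1:I | bus: BusRdX
[2] P0: store L1 := 90 | P0:M(90), P1:I | bus: none
[3] P0: load  L1 | P0:M(90), P1:I | bus: none
[4] P0: load  L1 | P0:M(90), P1:I | bus: none
[5] P0: load  L0 | P0:E(70), P1:I | bus: BusRd
[6] P0: load  L0 | P0:E(70), P1:I | bus: none
[7] P1: load  L0 | P0:S(70), P1:S(70) | bus: BusRd
[8] P1: store L0 := 38 | P0:I, P1:M(38) | bus: BusUpgr
[9] P0: load  L1 | P0:M(90), P1:I | bus: none
[10] P0: store L0 := 61 | P0:M(61), P1:I | bus: BusRdX,Flush
[11] P0: load  L1 | P0:M(90), P1:I | bus: none
[12] P0: store L1 := 6 | P0:M(6), P1:I | bus: none
[13] P1: load  L1 | P0:O(6), P1:S(6) | bus: BusRd
[14] P1: load  L1 | P0:O(6), P1:S(6) | bus: none
[15] P1: store L1 := 36 | P0:I, P1:M(36) | bus: BusUpgr,Flush
[16] P0: load  L1 | P0:S(36), P1:O(36) | bus: BusRd
[17] P1: load  L1 | P0:S(36), P1:O(36) | bus: none
[18] P1: load  L1 | P0:S(36), P1:O(36) | bus: none
[19] P0: load  L0 | P0:M(61), P1:I | bus: none
[20] P1: load  L0 | P0:O(61), P1:S(61) | bus: BusRd
[21] P0: load  L0 | P0:O(61), P1:S(61) | bus: none
[22] P0: load  L1 | P0:S(36), P1:O(36) | bus: none
[23] P1: store L1 := 82 | P0:I, P1:M(82) | bus: BusUpgr
[24] P0: store L0 := 37 | P0:M(37), P1:I | bus: BusUpgr
[25] P0: load  L0 | P0:M(37), P1:I | bus: none
[26] P0: store L1 := 77 | P0:M(77), P1:I | bus: BusRdX,Flush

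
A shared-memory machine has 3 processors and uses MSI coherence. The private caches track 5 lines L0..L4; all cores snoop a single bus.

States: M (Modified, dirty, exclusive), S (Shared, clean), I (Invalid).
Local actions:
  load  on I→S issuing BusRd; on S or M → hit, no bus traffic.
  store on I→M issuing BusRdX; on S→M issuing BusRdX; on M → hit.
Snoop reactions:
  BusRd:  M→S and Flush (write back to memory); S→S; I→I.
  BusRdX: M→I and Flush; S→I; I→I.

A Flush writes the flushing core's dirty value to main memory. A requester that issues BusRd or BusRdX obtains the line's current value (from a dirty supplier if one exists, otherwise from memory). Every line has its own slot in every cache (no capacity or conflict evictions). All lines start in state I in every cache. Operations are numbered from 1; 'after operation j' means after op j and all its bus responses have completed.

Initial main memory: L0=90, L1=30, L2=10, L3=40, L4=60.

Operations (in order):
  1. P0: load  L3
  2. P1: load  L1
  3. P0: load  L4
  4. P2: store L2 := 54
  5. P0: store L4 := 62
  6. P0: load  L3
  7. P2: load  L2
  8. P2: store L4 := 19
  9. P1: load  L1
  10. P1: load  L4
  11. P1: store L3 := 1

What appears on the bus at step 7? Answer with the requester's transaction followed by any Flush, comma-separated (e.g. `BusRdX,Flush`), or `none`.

bus = none

1. P0: load  L3  bus=[BusRd]  L3: P0=S P1=I P2=I  mem[L3]=40
2. P1: load  L1  bus=[BusRd]  L1: P0=I P1=S P2=I  mem[L1]=30
3. P0: load  L4  bus=[BusRd]  L4: P0=S P1=I P2=I  mem[L4]=60
4. P2: store L2 := 54  bus=[BusRdX]  L2: P0=I P1=I P2=M  mem[L2]=10
5. P0: store L4 := 62  bus=[BusRdX]  L4: P0=M P1=I P2=I  mem[L4]=60
6. P0: load  L3  bus=[-]  L3: P0=S P1=I P2=I  mem[L3]=40
7. P2: load  L2  bus=[-]  L2: P0=I P1=I P2=M  mem[L2]=10
8. P2: store L4 := 19  bus=[BusRdX,Flush]  L4: P0=I P1=I P2=M  mem[L4]=62
9. P1: load  L1  bus=[-]  L1: P0=I P1=S P2=I  mem[L1]=30
10. P1: load  L4  bus=[BusRd,Flush]  L4: P0=I P1=S P2=S  mem[L4]=19
11. P1: store L3 := 1  bus=[BusRdX]  L3: P0=I P1=M P2=I  mem[L3]=40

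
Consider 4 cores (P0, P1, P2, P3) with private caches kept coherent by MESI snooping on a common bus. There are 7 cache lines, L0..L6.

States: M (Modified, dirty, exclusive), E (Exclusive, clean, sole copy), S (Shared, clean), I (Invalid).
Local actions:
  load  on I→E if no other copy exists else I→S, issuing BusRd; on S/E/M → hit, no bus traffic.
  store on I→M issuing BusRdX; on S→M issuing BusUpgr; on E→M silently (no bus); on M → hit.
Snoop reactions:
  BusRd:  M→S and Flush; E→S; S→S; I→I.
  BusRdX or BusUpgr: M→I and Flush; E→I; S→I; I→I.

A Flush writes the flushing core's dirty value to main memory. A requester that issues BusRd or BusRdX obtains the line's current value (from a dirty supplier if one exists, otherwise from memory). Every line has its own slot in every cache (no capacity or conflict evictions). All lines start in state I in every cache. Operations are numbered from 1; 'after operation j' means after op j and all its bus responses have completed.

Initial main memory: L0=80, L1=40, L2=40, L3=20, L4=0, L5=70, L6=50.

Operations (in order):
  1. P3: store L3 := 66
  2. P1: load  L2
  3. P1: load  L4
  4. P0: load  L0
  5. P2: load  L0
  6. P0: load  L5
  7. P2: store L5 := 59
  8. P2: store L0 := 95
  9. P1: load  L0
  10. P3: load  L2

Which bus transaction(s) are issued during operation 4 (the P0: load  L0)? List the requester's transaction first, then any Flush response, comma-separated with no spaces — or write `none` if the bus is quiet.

bus = BusRd

[1] P3: store L3 := 66 | P0:I, P1:I, P2:I, P3:M(66) | bus: BusRdX
[2] P1: load  L2 | P0:I, P1:E(40), P2:I, P3:I | bus: BusRd
[3] P1: load  L4 | P0:I, P1:E(0), P2:I, P3:I | bus: BusRd
[4] P0: load  L0 | P0:E(80), P1:I, P2:I, P3:I | bus: BusRd
[5] P2: load  L0 | P0:S(80), P1:I, P2:S(80), P3:I | bus: BusRd
[6] P0: load  L5 | P0:E(70), P1:I, P2:I, P3:I | bus: BusRd
[7] P2: store L5 := 59 | P0:I, P1:I, P2:M(59), P3:I | bus: BusRdX
[8] P2: store L0 := 95 | P0:I, P1:I, P2:M(95), P3:I | bus: BusUpgr
[9] P1: load  L0 | P0:I, P1:S(95), P2:S(95), P3:I | bus: BusRd,Flush
[10] P3: load  L2 | P0:I, P1:S(40), P2:I, P3:S(40) | bus: BusRd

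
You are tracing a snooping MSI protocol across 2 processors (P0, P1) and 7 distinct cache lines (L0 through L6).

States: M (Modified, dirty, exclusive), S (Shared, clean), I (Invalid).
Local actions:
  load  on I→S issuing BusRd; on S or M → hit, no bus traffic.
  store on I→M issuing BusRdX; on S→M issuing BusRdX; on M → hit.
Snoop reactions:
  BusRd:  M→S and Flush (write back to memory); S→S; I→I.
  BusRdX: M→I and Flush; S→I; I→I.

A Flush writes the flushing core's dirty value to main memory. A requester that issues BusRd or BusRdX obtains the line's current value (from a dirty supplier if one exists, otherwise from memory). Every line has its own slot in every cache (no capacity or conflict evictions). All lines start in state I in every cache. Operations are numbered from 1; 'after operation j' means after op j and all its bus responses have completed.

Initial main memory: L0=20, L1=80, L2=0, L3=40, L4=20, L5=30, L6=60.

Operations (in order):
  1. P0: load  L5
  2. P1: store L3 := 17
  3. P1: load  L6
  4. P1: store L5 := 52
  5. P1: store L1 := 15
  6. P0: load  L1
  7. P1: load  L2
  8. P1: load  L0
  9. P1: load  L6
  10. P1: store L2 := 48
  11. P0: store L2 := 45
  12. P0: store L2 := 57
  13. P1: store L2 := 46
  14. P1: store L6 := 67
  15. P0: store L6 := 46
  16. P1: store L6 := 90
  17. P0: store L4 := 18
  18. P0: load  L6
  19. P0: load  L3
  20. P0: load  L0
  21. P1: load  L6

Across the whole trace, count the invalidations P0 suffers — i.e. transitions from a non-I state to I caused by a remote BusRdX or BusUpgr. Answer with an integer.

step 1: P0: load  L5  ⟶  SI  (L5)  txn=BusRd  M[L5]=30
step 2: P1: store L3 := 17  ⟶  IM  (L3)  txn=BusRdX  M[L3]=40
step 3: P1: load  L6  ⟶  IS  (L6)  txn=BusRd  M[L6]=60
step 4: P1: store L5 := 52  ⟶  IM  (L5)  txn=BusRdX  M[L5]=30
step 5: P1: store L1 := 15  ⟶  IM  (L1)  txn=BusRdX  M[L1]=80
step 6: P0: load  L1  ⟶  SS  (L1)  txn=BusRd+Flush  M[L1]=15
step 7: P1: load  L2  ⟶  IS  (L2)  txn=BusRd  M[L2]=0
step 8: P1: load  L0  ⟶  IS  (L0)  txn=BusRd  M[L0]=20
step 9: P1: load  L6  ⟶  IS  (L6)  txn=∅  M[L6]=60
step 10: P1: store L2 := 48  ⟶  IM  (L2)  txn=BusRdX  M[L2]=0
step 11: P0: store L2 := 45  ⟶  MI  (L2)  txn=BusRdX+Flush  M[L2]=48
step 12: P0: store L2 := 57  ⟶  MI  (L2)  txn=∅  M[L2]=48
step 13: P1: store L2 := 46  ⟶  IM  (L2)  txn=BusRdX+Flush  M[L2]=57
step 14: P1: store L6 := 67  ⟶  IM  (L6)  txn=BusRdX  M[L6]=60
step 15: P0: store L6 := 46  ⟶  MI  (L6)  txn=BusRdX+Flush  M[L6]=67
step 16: P1: store L6 := 90  ⟶  IM  (L6)  txn=BusRdX+Flush  M[L6]=46
step 17: P0: store L4 := 18  ⟶  MI  (L4)  txn=BusRdX  M[L4]=20
step 18: P0: load  L6  ⟶  SS  (L6)  txn=BusRd+Flush  M[L6]=90
step 19: P0: load  L3  ⟶  SS  (L3)  txn=BusRd+Flush  M[L3]=17
step 20: P0: load  L0  ⟶  SS  (L0)  txn=BusRd  M[L0]=20
step 21: P1: load  L6  ⟶  SS  (L6)  txn=∅  M[L6]=90

invalidations = 3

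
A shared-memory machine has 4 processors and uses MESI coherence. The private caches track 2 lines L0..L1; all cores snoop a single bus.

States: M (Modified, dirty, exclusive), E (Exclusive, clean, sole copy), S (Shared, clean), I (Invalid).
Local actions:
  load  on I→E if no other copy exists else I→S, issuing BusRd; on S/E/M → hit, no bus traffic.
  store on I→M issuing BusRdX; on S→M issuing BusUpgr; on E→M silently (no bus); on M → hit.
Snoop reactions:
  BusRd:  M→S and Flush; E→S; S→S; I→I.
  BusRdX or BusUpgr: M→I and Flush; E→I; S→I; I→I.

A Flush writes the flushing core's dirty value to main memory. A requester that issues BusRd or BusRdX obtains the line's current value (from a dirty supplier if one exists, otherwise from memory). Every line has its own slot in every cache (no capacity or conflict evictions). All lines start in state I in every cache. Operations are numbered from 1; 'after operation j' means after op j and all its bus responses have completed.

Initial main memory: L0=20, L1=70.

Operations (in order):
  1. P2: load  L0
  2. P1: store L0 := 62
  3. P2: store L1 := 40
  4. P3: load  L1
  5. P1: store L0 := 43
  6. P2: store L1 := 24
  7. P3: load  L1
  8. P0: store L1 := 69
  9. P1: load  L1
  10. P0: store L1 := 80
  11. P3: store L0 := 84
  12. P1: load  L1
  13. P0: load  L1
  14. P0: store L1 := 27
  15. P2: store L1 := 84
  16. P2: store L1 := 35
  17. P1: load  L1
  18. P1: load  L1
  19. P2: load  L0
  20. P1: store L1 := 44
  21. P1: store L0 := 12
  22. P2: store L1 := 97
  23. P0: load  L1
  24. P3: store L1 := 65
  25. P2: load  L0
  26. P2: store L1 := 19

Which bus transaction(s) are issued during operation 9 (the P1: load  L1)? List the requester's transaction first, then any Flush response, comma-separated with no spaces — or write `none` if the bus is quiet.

1. P2: load  L0  bus=[BusRd]  L0: P0=I P1=I P2=E P3=I  mem[L0]=20
2. P1: store L0 := 62  bus=[BusRdX]  L0: P0=I P1=M P2=I P3=I  mem[L0]=20
3. P2: store L1 := 40  bus=[BusRdX]  L1: P0=I P1=I P2=M P3=I  mem[L1]=70
4. P3: load  L1  bus=[BusRd,Flush]  L1: P0=I P1=I P2=S P3=S  mem[L1]=40
5. P1: store L0 := 43  bus=[-]  L0: P0=I P1=M P2=I P3=I  mem[L0]=20
6. P2: store L1 := 24  bus=[BusUpgr]  L1: P0=I P1=I P2=M P3=I  mem[L1]=40
7. P3: load  L1  bus=[BusRd,Flush]  L1: P0=I P1=I P2=S P3=S  mem[L1]=24
8. P0: store L1 := 69  bus=[BusRdX]  L1: P0=M P1=I P2=I P3=I  mem[L1]=24
9. P1: load  L1  bus=[BusRd,Flush]  L1: P0=S P1=S P2=I P3=I  mem[L1]=69
10. P0: store L1 := 80  bus=[BusUpgr]  L1: P0=M P1=I P2=I P3=I  mem[L1]=69
11. P3: store L0 := 84  bus=[BusRdX,Flush]  L0: P0=I P1=I P2=I P3=M  mem[L0]=43
12. P1: load  L1  bus=[BusRd,Flush]  L1: P0=S P1=S P2=I P3=I  mem[L1]=80
13. P0: load  L1  bus=[-]  L1: P0=S P1=S P2=I P3=I  mem[L1]=80
14. P0: store L1 := 27  bus=[BusUpgr]  L1: P0=M P1=I P2=I P3=I  mem[L1]=80
15. P2: store L1 := 84  bus=[BusRdX,Flush]  L1: P0=I P1=I P2=M P3=I  mem[L1]=27
16. P2: store L1 := 35  bus=[-]  L1: P0=I P1=I P2=M P3=I  mem[L1]=27
17. P1: load  L1  bus=[BusRd,Flush]  L1: P0=I P1=S P2=S P3=I  mem[L1]=35
18. P1: load  L1  bus=[-]  L1: P0=I P1=S P2=S P3=I  mem[L1]=35
19. P2: load  L0  bus=[BusRd,Flush]  L0: P0=I P1=I P2=S P3=S  mem[L0]=84
20. P1: store L1 := 44  bus=[BusUpgr]  L1: P0=I P1=M P2=I P3=I  mem[L1]=35
21. P1: store L0 := 12  bus=[BusRdX]  L0: P0=I P1=M P2=I P3=I  mem[L0]=84
22. P2: store L1 := 97  bus=[BusRdX,Flush]  L1: P0=I P1=I P2=M P3=I  mem[L1]=44
23. P0: load  L1  bus=[BusRd,Flush]  L1: P0=S P1=I P2=S P3=I  mem[L1]=97
24. P3: store L1 := 65  bus=[BusRdX]  L1: P0=I P1=I P2=I P3=M  mem[L1]=97
25. P2: load  L0  bus=[BusRd,Flush]  L0: P0=I P1=S P2=S P3=I  mem[L0]=12
26. P2: store L1 := 19  bus=[BusRdX,Flush]  L1: P0=I P1=I P2=M P3=I  mem[L1]=65

bus = BusRd,Flush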